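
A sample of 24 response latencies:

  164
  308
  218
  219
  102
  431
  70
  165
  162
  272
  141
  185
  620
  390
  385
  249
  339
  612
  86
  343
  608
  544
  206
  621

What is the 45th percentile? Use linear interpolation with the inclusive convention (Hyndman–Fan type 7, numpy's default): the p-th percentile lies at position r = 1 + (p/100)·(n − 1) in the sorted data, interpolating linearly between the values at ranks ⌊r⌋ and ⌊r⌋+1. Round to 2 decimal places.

229.50

Sorted: 70, 86, 102, 141, 162, 164, 165, 185, 206, 218, 219, 249, 272, 308, 339, 343, 385, 390, 431, 544, 608, 612, 620, 621.
n = 24.
r = 1 + (45/100)·(24 − 1) = 1 + 10.35 = 11.35.
Rank 11 is 219 and rank 12 is 249.
Interpolate: 219 + 0.35·(249 − 219) = 219 + 0.35·30 = 229.5.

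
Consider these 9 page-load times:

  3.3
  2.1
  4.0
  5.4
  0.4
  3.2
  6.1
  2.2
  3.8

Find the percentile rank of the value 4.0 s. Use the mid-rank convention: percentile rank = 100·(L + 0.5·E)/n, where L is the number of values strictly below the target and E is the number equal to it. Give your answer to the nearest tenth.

72.2

Sorted: 0.4, 2.1, 2.2, 3.2, 3.3, 3.8, 4.0, 5.4, 6.1.
Count below 4.0: L = 6; count equal: E = 1; n = 9.
Percentile rank = 100·(6 + 0.5·1)/9 = 100·6.5/9 = 72.22.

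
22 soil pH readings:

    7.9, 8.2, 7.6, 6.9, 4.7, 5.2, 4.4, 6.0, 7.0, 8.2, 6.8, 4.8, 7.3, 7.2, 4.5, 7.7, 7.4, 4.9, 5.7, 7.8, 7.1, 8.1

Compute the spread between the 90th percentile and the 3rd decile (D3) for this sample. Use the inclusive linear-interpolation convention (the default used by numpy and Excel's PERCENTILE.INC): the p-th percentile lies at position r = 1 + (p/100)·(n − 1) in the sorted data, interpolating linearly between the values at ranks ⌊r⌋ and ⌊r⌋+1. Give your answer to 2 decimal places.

Sorted: 4.4, 4.5, 4.7, 4.8, 4.9, 5.2, 5.7, 6.0, 6.8, 6.9, 7.0, 7.1, 7.2, 7.3, 7.4, 7.6, 7.7, 7.8, 7.9, 8.1, 8.2, 8.2.
n = 22.
P30: r = 7.3; ranks 7–8 are 5.7, 6.0; interpolating gives 5.79.
P90: r = 19.9; ranks 19–20 are 7.9, 8.1; interpolating gives 8.08.
Difference: 8.08 − 5.79 = 2.29.

2.29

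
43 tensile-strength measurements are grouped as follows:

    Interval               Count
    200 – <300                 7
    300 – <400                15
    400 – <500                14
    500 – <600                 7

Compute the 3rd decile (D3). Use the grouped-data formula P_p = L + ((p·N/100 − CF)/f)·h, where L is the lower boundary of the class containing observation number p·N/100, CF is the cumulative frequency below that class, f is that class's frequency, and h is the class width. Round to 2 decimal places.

N = 43; target position k = 30/100 · 43 = 12.9.
Cumulative frequencies: 7, 22, 36, 43.
Observation 12.9 falls in the class 300 – <400.
L = 300, CF = 7, f = 15, h = 100.
P30 = 300 + ((12.9 − 7)/15)·100 = 300 + 39.3333 = 339.333.

339.33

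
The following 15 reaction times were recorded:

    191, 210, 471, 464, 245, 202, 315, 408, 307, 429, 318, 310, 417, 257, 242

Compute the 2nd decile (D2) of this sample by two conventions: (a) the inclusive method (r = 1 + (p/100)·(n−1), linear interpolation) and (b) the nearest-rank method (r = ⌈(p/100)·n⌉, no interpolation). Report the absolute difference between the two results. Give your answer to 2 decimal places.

Sorted: 191, 202, 210, 242, 245, 257, 307, 310, 315, 318, 408, 417, 429, 464, 471.
n = 15.
(a) r = 3.8; between ranks 3 (210) and 4 (242): 235.6.
(b) the nearest-rank method: rank 3 → 210.
|235.6 − 210| = 25.6.

25.60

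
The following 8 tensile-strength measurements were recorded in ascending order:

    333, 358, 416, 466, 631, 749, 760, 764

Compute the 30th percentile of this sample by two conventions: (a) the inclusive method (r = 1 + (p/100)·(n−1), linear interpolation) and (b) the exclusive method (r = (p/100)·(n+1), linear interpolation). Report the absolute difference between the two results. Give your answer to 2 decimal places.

22.40

n = 8.
(a) r = 3.1; between ranks 3 (416) and 4 (466): 421.
(b) r = 2.7; between ranks 2 (358) and 3 (416): 398.6.
|421 − 398.6| = 22.4.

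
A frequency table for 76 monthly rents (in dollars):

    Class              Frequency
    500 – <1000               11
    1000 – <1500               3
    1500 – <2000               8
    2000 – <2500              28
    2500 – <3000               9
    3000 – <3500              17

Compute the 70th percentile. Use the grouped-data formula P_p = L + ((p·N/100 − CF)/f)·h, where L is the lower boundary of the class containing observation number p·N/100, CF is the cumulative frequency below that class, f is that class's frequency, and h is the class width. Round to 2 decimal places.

2677.78

N = 76; target position k = 70/100 · 76 = 53.2.
Cumulative frequencies: 11, 14, 22, 50, 59, 76.
Observation 53.2 falls in the class 2500 – <3000.
L = 2500, CF = 50, f = 9, h = 500.
P70 = 2500 + ((53.2 − 50)/9)·500 = 2500 + 177.778 = 2677.78.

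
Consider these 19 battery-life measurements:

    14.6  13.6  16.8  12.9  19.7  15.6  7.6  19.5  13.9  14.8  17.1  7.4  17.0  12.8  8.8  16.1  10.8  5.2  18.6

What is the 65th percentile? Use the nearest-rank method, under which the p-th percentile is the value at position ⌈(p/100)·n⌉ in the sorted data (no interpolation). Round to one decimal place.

Sorted: 5.2, 7.4, 7.6, 8.8, 10.8, 12.8, 12.9, 13.6, 13.9, 14.6, 14.8, 15.6, 16.1, 16.8, 17.0, 17.1, 18.6, 19.5, 19.7.
n = 19.
Position = ⌈65/100 · 19⌉ = ⌈12.35⌉ = 13.
The value at rank 13 is 16.1.

16.1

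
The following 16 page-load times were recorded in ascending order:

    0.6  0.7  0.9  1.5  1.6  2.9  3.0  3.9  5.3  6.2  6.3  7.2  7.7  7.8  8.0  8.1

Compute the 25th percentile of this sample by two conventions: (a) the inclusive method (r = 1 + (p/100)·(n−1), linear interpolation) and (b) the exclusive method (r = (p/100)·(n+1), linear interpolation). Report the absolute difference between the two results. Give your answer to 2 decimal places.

n = 16.
(a) r = 4.75; between ranks 4 (1.5) and 5 (1.6): 1.575.
(b) r = 4.25; between ranks 4 (1.5) and 5 (1.6): 1.525.
|1.575 − 1.525| = 0.05.

0.05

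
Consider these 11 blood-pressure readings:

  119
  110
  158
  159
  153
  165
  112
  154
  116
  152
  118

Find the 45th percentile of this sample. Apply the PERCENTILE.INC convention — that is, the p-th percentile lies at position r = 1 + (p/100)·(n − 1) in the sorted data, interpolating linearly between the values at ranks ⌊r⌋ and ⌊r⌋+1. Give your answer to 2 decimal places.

135.50

Sorted: 110, 112, 116, 118, 119, 152, 153, 154, 158, 159, 165.
n = 11.
r = 1 + (45/100)·(11 − 1) = 1 + 4.5 = 5.5.
Rank 5 is 119 and rank 6 is 152.
Interpolate: 119 + 0.5·(152 − 119) = 119 + 0.5·33 = 135.5.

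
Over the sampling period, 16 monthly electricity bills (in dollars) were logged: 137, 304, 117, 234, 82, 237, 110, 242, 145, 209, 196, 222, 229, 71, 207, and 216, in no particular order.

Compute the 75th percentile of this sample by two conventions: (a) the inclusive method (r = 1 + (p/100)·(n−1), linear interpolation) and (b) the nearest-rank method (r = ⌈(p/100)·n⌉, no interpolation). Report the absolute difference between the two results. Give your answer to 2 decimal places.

1.25

Sorted: 71, 82, 110, 117, 137, 145, 196, 207, 209, 216, 222, 229, 234, 237, 242, 304.
n = 16.
(a) r = 12.25; between ranks 12 (229) and 13 (234): 230.25.
(b) the nearest-rank method: rank 12 → 229.
|230.25 − 229| = 1.25.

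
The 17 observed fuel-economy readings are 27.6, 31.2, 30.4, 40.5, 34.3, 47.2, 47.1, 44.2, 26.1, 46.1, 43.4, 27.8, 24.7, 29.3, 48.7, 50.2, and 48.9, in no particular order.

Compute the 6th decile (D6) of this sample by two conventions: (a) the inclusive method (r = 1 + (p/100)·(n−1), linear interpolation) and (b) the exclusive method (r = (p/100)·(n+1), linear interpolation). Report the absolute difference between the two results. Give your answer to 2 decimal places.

Sorted: 24.7, 26.1, 27.6, 27.8, 29.3, 30.4, 31.2, 34.3, 40.5, 43.4, 44.2, 46.1, 47.1, 47.2, 48.7, 48.9, 50.2.
n = 17.
(a) r = 10.6; between ranks 10 (43.4) and 11 (44.2): 43.88.
(b) r = 10.8; between ranks 10 (43.4) and 11 (44.2): 44.04.
|43.88 − 44.04| = 0.16.

0.16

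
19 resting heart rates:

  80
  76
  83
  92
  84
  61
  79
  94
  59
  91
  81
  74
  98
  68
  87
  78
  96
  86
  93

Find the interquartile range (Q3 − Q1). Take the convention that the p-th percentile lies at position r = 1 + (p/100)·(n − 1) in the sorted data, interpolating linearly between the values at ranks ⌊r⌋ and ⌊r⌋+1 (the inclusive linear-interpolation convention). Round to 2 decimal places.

Sorted: 59, 61, 68, 74, 76, 78, 79, 80, 81, 83, 84, 86, 87, 91, 92, 93, 94, 96, 98.
n = 19.
P25: r = 5.5; ranks 5–6 are 76, 78; interpolating gives 77.
P75: r = 14.5; ranks 14–15 are 91, 92; interpolating gives 91.5.
Difference: 91.5 − 77 = 14.5.

14.50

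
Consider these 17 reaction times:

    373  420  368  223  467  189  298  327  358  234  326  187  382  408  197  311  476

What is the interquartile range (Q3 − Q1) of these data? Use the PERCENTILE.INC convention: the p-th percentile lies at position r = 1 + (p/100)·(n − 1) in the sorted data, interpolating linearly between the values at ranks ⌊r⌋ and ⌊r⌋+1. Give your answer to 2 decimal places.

Sorted: 187, 189, 197, 223, 234, 298, 311, 326, 327, 358, 368, 373, 382, 408, 420, 467, 476.
n = 17.
P25: r = 5 (integer) → 234.
P75: r = 13 (integer) → 382.
Difference: 382 − 234 = 148.

148.00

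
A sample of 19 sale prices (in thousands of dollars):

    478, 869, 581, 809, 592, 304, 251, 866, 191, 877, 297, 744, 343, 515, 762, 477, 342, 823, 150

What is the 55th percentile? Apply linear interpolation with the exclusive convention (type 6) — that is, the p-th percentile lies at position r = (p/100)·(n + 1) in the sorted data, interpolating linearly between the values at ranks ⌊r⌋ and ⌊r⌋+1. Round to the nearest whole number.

Sorted: 150, 191, 251, 297, 304, 342, 343, 477, 478, 515, 581, 592, 744, 762, 809, 823, 866, 869, 877.
n = 19.
r = (55/100)·(19 + 1) = 11.
r is an integer, so P55 is the value at rank 11: 581.

581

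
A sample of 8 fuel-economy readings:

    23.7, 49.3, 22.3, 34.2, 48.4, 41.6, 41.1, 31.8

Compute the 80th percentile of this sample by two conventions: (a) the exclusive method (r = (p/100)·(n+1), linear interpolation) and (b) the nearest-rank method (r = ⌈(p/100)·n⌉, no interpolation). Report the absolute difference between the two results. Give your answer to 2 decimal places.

Sorted: 22.3, 23.7, 31.8, 34.2, 41.1, 41.6, 48.4, 49.3.
n = 8.
(a) r = 7.2; between ranks 7 (48.4) and 8 (49.3): 48.58.
(b) the nearest-rank method: rank 7 → 48.4.
|48.58 − 48.4| = 0.18.

0.18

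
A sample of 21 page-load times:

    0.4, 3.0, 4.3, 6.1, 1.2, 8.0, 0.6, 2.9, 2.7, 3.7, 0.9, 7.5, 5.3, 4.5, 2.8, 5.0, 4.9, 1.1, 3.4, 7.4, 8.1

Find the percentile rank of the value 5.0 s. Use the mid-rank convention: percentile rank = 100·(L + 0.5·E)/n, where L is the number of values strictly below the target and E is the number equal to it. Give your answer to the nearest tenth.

69.0

Sorted: 0.4, 0.6, 0.9, 1.1, 1.2, 2.7, 2.8, 2.9, 3.0, 3.4, 3.7, 4.3, 4.5, 4.9, 5.0, 5.3, 6.1, 7.4, 7.5, 8.0, 8.1.
Count below 5.0: L = 14; count equal: E = 1; n = 21.
Percentile rank = 100·(14 + 0.5·1)/21 = 100·14.5/21 = 69.05.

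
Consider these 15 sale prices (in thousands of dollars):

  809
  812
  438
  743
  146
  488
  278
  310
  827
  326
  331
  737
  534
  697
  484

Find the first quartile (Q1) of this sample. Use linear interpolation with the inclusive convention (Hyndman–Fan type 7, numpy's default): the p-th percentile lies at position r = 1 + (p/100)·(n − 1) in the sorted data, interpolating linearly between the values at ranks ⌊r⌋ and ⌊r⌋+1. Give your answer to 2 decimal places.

328.50

Sorted: 146, 278, 310, 326, 331, 438, 484, 488, 534, 697, 737, 743, 809, 812, 827.
n = 15.
r = 1 + (25/100)·(15 − 1) = 1 + 3.5 = 4.5.
Rank 4 is 326 and rank 5 is 331.
Interpolate: 326 + 0.5·(331 − 326) = 326 + 0.5·5 = 328.5.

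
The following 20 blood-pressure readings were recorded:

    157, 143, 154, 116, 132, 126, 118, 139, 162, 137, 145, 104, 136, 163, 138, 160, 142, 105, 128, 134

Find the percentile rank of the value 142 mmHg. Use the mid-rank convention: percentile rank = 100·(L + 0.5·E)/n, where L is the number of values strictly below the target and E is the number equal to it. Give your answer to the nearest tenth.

Sorted: 104, 105, 116, 118, 126, 128, 132, 134, 136, 137, 138, 139, 142, 143, 145, 154, 157, 160, 162, 163.
Count below 142: L = 12; count equal: E = 1; n = 20.
Percentile rank = 100·(12 + 0.5·1)/20 = 100·12.5/20 = 62.5.

62.5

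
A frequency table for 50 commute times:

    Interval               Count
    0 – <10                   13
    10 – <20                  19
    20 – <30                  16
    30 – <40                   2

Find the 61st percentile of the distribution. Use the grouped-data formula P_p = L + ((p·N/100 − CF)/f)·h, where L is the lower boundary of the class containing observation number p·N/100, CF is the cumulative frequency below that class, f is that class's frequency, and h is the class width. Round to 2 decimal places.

N = 50; target position k = 61/100 · 50 = 30.5.
Cumulative frequencies: 13, 32, 48, 50.
Observation 30.5 falls in the class 10 – <20.
L = 10, CF = 13, f = 19, h = 10.
P61 = 10 + ((30.5 − 13)/19)·10 = 10 + 9.21053 = 19.2105.

19.21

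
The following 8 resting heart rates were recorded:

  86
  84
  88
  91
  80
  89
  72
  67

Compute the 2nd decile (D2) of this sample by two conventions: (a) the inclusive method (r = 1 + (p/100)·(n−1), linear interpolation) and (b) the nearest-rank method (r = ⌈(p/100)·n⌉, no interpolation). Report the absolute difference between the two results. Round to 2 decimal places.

Sorted: 67, 72, 80, 84, 86, 88, 89, 91.
n = 8.
(a) r = 2.4; between ranks 2 (72) and 3 (80): 75.2.
(b) the nearest-rank method: rank 2 → 72.
|75.2 − 72| = 3.2.

3.20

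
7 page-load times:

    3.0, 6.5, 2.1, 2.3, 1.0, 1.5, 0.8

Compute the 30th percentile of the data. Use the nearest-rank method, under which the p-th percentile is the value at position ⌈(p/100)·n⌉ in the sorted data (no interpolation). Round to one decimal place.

1.5

Sorted: 0.8, 1.0, 1.5, 2.1, 2.3, 3.0, 6.5.
n = 7.
Position = ⌈30/100 · 7⌉ = ⌈2.1⌉ = 3.
The value at rank 3 is 1.5.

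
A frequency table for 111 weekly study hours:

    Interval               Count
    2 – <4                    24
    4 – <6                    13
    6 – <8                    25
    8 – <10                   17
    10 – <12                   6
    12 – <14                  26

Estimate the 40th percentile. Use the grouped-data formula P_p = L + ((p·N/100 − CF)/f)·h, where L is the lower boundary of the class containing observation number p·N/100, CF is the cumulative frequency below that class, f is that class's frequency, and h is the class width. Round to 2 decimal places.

N = 111; target position k = 40/100 · 111 = 44.4.
Cumulative frequencies: 24, 37, 62, 79, 85, 111.
Observation 44.4 falls in the class 6 – <8.
L = 6, CF = 37, f = 25, h = 2.
P40 = 6 + ((44.4 − 37)/25)·2 = 6 + 0.592 = 6.592.

6.59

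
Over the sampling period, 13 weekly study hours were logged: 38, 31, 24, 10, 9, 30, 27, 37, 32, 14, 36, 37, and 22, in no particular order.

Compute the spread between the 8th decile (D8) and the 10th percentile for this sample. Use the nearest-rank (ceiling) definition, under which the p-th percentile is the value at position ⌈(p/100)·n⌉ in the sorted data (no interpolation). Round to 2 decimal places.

Sorted: 9, 10, 14, 22, 24, 27, 30, 31, 32, 36, 37, 37, 38.
n = 13.
P10: rank ⌈10/100·13⌉ = 2 → 10.
P80: rank ⌈80/100·13⌉ = 11 → 37.
Difference: 37 − 10 = 27.

27.00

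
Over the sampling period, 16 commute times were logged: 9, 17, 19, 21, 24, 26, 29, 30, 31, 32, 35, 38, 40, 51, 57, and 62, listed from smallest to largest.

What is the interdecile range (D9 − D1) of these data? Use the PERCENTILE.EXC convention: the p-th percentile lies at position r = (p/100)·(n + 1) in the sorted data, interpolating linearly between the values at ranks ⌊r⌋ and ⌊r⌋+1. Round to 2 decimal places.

43.90

n = 16.
P10: r = 1.7; ranks 1–2 are 9, 17; interpolating gives 14.6.
P90: r = 15.3; ranks 15–16 are 57, 62; interpolating gives 58.5.
Difference: 58.5 − 14.6 = 43.9.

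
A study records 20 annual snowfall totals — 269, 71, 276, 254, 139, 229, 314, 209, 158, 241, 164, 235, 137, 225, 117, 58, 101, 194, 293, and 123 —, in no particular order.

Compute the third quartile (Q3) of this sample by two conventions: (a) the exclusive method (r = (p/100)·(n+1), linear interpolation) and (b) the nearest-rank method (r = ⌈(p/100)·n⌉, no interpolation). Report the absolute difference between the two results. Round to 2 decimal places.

Sorted: 58, 71, 101, 117, 123, 137, 139, 158, 164, 194, 209, 225, 229, 235, 241, 254, 269, 276, 293, 314.
n = 20.
(a) r = 15.75; between ranks 15 (241) and 16 (254): 250.75.
(b) the nearest-rank method: rank 15 → 241.
|250.75 − 241| = 9.75.

9.75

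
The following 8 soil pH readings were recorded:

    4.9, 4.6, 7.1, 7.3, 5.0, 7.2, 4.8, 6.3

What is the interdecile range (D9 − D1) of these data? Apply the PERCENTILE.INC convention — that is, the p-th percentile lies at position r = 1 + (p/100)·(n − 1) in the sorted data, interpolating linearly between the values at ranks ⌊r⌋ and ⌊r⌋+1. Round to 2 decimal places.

Sorted: 4.6, 4.8, 4.9, 5.0, 6.3, 7.1, 7.2, 7.3.
n = 8.
P10: r = 1.7; ranks 1–2 are 4.6, 4.8; interpolating gives 4.74.
P90: r = 7.3; ranks 7–8 are 7.2, 7.3; interpolating gives 7.23.
Difference: 7.23 − 4.74 = 2.49.

2.49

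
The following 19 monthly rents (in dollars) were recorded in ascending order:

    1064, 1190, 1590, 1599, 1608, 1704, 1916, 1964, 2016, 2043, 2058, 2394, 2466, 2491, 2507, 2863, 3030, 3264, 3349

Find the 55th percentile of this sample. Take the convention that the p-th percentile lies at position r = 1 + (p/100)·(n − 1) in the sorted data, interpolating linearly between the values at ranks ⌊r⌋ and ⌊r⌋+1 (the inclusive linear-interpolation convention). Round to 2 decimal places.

n = 19.
r = 1 + (55/100)·(19 − 1) = 1 + 9.9 = 10.9.
Rank 10 is 2043 and rank 11 is 2058.
Interpolate: 2043 + 0.9·(2058 − 2043) = 2043 + 0.9·15 = 2056.5.

2056.50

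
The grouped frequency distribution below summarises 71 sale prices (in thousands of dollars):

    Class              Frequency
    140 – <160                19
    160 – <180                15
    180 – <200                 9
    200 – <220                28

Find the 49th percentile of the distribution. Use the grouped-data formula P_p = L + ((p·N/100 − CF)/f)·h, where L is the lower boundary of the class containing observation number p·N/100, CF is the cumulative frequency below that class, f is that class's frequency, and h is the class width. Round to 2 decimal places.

181.76

N = 71; target position k = 49/100 · 71 = 34.79.
Cumulative frequencies: 19, 34, 43, 71.
Observation 34.79 falls in the class 180 – <200.
L = 180, CF = 34, f = 9, h = 20.
P49 = 180 + ((34.79 − 34)/9)·20 = 180 + 1.75556 = 181.756.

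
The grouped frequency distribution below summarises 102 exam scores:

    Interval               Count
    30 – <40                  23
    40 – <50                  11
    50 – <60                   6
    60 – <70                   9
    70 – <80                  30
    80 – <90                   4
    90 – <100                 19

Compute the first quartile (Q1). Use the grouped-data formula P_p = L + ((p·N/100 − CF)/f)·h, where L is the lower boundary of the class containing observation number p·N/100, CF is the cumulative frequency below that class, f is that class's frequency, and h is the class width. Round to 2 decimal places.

42.27

N = 102; target position k = 25/100 · 102 = 25.5.
Cumulative frequencies: 23, 34, 40, 49, 79, 83, 102.
Observation 25.5 falls in the class 40 – <50.
L = 40, CF = 23, f = 11, h = 10.
P25 = 40 + ((25.5 − 23)/11)·10 = 40 + 2.27273 = 42.2727.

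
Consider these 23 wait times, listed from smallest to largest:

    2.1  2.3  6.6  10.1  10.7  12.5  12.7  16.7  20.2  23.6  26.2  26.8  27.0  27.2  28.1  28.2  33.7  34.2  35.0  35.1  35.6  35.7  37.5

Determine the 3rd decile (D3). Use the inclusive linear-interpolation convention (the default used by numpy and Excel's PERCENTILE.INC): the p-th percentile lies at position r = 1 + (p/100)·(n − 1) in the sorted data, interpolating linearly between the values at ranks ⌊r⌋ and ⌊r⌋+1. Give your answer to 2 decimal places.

n = 23.
r = 1 + (30/100)·(23 − 1) = 1 + 6.6 = 7.6.
Rank 7 is 12.7 and rank 8 is 16.7.
Interpolate: 12.7 + 0.6·(16.7 − 12.7) = 12.7 + 0.6·4 = 15.1.

15.10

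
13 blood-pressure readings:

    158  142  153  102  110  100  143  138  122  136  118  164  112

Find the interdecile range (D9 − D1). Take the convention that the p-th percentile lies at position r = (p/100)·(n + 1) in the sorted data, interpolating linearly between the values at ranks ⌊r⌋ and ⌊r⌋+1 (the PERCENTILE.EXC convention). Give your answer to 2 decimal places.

60.80

Sorted: 100, 102, 110, 112, 118, 122, 136, 138, 142, 143, 153, 158, 164.
n = 13.
P10: r = 1.4; ranks 1–2 are 100, 102; interpolating gives 100.8.
P90: r = 12.6; ranks 12–13 are 158, 164; interpolating gives 161.6.
Difference: 161.6 − 100.8 = 60.8.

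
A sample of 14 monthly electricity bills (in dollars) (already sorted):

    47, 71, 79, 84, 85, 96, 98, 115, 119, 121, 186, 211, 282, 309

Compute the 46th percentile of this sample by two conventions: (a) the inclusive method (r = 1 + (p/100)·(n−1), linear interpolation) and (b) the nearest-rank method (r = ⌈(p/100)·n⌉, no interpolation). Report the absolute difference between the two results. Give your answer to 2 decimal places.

0.04

n = 14.
(a) r = 6.98; between ranks 6 (96) and 7 (98): 97.96.
(b) the nearest-rank method: rank 7 → 98.
|97.96 − 98| = 0.04.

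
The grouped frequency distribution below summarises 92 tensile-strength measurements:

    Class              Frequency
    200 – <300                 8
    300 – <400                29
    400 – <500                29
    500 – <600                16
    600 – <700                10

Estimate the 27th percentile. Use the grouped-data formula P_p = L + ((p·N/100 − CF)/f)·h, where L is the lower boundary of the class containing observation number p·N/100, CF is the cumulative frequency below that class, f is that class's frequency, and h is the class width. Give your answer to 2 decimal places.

358.07

N = 92; target position k = 27/100 · 92 = 24.84.
Cumulative frequencies: 8, 37, 66, 82, 92.
Observation 24.84 falls in the class 300 – <400.
L = 300, CF = 8, f = 29, h = 100.
P27 = 300 + ((24.84 − 8)/29)·100 = 300 + 58.069 = 358.069.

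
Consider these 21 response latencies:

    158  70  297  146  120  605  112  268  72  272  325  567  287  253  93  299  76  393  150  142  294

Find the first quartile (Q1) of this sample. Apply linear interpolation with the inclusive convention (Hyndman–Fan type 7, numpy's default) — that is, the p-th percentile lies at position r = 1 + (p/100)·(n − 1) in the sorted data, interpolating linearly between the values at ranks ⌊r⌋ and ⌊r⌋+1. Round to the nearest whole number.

Sorted: 70, 72, 76, 93, 112, 120, 142, 146, 150, 158, 253, 268, 272, 287, 294, 297, 299, 325, 393, 567, 605.
n = 21.
r = 1 + (25/100)·(21 − 1) = 1 + 5 = 6.
r is an integer, so P25 is the value at rank 6: 120.

120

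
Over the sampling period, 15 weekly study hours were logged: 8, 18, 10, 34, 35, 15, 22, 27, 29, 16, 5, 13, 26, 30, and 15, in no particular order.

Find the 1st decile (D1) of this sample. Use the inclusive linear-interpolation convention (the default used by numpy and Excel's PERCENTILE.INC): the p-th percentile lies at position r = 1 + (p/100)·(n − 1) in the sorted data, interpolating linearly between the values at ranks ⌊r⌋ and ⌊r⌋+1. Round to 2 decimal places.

Sorted: 5, 8, 10, 13, 15, 15, 16, 18, 22, 26, 27, 29, 30, 34, 35.
n = 15.
r = 1 + (10/100)·(15 − 1) = 1 + 1.4 = 2.4.
Rank 2 is 8 and rank 3 is 10.
Interpolate: 8 + 0.4·(10 − 8) = 8 + 0.4·2 = 8.8.

8.80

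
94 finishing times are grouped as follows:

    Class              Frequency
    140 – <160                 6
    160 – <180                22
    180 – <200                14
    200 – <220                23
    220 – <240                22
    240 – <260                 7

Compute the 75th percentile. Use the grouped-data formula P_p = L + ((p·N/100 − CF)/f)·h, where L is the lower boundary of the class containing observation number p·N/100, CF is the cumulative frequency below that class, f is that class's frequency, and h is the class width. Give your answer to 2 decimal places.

N = 94; target position k = 75/100 · 94 = 70.5.
Cumulative frequencies: 6, 28, 42, 65, 87, 94.
Observation 70.5 falls in the class 220 – <240.
L = 220, CF = 65, f = 22, h = 20.
P75 = 220 + ((70.5 − 65)/22)·20 = 220 + 5 = 225.

225.00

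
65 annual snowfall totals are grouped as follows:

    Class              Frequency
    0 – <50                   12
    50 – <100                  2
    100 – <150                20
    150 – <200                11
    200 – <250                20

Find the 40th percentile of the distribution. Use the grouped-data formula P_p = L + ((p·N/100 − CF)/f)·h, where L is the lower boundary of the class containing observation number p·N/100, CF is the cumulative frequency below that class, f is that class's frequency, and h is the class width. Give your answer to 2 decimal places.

130.00

N = 65; target position k = 40/100 · 65 = 26.
Cumulative frequencies: 12, 14, 34, 45, 65.
Observation 26 falls in the class 100 – <150.
L = 100, CF = 14, f = 20, h = 50.
P40 = 100 + ((26 − 14)/20)·50 = 100 + 30 = 130.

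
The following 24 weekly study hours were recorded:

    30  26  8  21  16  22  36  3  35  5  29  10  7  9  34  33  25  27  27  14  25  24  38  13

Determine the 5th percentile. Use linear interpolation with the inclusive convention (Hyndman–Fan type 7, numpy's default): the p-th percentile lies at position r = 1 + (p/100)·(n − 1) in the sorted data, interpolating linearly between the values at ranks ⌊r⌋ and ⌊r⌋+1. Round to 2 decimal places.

Sorted: 3, 5, 7, 8, 9, 10, 13, 14, 16, 21, 22, 24, 25, 25, 26, 27, 27, 29, 30, 33, 34, 35, 36, 38.
n = 24.
r = 1 + (5/100)·(24 − 1) = 1 + 1.15 = 2.15.
Rank 2 is 5 and rank 3 is 7.
Interpolate: 5 + 0.15·(7 − 5) = 5 + 0.15·2 = 5.3.

5.30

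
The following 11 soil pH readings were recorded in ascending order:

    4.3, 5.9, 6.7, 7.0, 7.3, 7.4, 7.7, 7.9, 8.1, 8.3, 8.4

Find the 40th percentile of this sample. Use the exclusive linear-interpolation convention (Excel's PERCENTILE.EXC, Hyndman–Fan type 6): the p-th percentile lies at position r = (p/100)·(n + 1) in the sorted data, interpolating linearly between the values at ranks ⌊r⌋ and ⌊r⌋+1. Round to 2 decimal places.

7.24

n = 11.
r = (40/100)·(11 + 1) = 4.8.
Rank 4 is 7.0 and rank 5 is 7.3.
Interpolate: 7.0 + 0.8·(7.3 − 7.0) = 7.0 + 0.8·0.3 = 7.24.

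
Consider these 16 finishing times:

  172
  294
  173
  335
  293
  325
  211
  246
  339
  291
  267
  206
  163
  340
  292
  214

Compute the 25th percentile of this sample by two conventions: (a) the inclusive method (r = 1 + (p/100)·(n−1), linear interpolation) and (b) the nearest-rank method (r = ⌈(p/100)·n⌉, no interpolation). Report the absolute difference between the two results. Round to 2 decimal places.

Sorted: 163, 172, 173, 206, 211, 214, 246, 267, 291, 292, 293, 294, 325, 335, 339, 340.
n = 16.
(a) r = 4.75; between ranks 4 (206) and 5 (211): 209.75.
(b) the nearest-rank method: rank 4 → 206.
|209.75 − 206| = 3.75.

3.75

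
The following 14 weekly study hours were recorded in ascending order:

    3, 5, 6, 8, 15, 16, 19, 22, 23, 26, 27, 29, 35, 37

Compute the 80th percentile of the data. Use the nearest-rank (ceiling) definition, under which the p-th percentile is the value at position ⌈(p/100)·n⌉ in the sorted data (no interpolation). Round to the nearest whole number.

n = 14.
Position = ⌈80/100 · 14⌉ = ⌈11.2⌉ = 12.
The value at rank 12 is 29.

29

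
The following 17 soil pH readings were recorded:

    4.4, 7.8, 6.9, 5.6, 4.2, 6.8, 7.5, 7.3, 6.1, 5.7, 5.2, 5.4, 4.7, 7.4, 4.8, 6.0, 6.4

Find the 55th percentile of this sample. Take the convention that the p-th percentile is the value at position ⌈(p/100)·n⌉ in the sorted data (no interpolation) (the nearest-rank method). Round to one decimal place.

Sorted: 4.2, 4.4, 4.7, 4.8, 5.2, 5.4, 5.6, 5.7, 6.0, 6.1, 6.4, 6.8, 6.9, 7.3, 7.4, 7.5, 7.8.
n = 17.
Position = ⌈55/100 · 17⌉ = ⌈9.35⌉ = 10.
The value at rank 10 is 6.1.

6.1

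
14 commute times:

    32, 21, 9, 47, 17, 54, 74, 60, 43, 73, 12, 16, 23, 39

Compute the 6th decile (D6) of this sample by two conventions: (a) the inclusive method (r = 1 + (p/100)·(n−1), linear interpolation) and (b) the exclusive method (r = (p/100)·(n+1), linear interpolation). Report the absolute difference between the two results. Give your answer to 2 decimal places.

Sorted: 9, 12, 16, 17, 21, 23, 32, 39, 43, 47, 54, 60, 73, 74.
n = 14.
(a) r = 8.8; between ranks 8 (39) and 9 (43): 42.2.
(b) r = 9 → value at rank 9 = 43.
|42.2 − 43| = 0.8.

0.80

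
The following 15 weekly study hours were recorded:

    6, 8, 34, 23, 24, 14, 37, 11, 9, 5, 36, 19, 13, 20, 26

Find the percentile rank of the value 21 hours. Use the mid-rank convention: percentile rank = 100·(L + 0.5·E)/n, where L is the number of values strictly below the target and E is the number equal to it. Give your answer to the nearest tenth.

60.0

Sorted: 5, 6, 8, 9, 11, 13, 14, 19, 20, 23, 24, 26, 34, 36, 37.
Count below 21: L = 9; count equal: E = 0; n = 15.
Percentile rank = 100·(9 + 0.5·0)/15 = 100·9/15 = 60.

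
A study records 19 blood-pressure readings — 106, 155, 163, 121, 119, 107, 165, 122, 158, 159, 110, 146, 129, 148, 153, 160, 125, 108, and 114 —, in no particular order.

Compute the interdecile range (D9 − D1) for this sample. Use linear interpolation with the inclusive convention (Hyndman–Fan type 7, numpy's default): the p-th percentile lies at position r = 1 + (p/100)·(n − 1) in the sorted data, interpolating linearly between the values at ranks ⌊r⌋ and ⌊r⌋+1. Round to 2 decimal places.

52.80

Sorted: 106, 107, 108, 110, 114, 119, 121, 122, 125, 129, 146, 148, 153, 155, 158, 159, 160, 163, 165.
n = 19.
P10: r = 2.8; ranks 2–3 are 107, 108; interpolating gives 107.8.
P90: r = 17.2; ranks 17–18 are 160, 163; interpolating gives 160.6.
Difference: 160.6 − 107.8 = 52.8.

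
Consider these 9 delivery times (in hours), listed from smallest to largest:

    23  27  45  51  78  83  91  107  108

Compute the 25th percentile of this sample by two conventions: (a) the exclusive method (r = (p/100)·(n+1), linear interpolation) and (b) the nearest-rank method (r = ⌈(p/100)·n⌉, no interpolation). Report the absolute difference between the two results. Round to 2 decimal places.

n = 9.
(a) r = 2.5; between ranks 2 (27) and 3 (45): 36.
(b) the nearest-rank method: rank 3 → 45.
|36 − 45| = 9.

9.00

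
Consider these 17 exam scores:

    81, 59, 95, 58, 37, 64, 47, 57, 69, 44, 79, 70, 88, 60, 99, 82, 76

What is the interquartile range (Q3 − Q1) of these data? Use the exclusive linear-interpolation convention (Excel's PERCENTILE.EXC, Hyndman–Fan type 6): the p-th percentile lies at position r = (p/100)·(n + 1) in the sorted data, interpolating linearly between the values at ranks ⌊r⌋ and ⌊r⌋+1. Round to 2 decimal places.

24.00

Sorted: 37, 44, 47, 57, 58, 59, 60, 64, 69, 70, 76, 79, 81, 82, 88, 95, 99.
n = 17.
P25: r = 4.5; ranks 4–5 are 57, 58; interpolating gives 57.5.
P75: r = 13.5; ranks 13–14 are 81, 82; interpolating gives 81.5.
Difference: 81.5 − 57.5 = 24.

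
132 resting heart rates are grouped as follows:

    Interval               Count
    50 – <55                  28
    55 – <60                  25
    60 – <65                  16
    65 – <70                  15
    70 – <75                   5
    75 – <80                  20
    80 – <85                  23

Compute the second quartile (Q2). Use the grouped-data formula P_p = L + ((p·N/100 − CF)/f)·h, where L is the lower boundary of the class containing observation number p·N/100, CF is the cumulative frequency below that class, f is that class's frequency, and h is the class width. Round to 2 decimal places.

64.06

N = 132; target position k = 50/100 · 132 = 66.
Cumulative frequencies: 28, 53, 69, 84, 89, 109, 132.
Observation 66 falls in the class 60 – <65.
L = 60, CF = 53, f = 16, h = 5.
P50 = 60 + ((66 − 53)/16)·5 = 60 + 4.0625 = 64.0625.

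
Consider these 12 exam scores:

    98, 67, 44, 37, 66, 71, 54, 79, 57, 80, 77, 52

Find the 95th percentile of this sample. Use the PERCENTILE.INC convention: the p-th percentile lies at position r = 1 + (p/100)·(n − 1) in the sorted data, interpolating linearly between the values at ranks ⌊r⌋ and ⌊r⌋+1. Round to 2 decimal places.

88.10

Sorted: 37, 44, 52, 54, 57, 66, 67, 71, 77, 79, 80, 98.
n = 12.
r = 1 + (95/100)·(12 − 1) = 1 + 10.45 = 11.45.
Rank 11 is 80 and rank 12 is 98.
Interpolate: 80 + 0.45·(98 − 80) = 80 + 0.45·18 = 88.1.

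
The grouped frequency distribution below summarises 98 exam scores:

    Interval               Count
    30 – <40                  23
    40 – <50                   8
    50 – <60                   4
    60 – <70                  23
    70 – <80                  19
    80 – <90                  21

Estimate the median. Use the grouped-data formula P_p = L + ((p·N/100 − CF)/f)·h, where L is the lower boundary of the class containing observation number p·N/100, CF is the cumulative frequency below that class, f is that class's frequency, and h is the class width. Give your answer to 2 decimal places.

66.09

N = 98; target position k = 50/100 · 98 = 49.
Cumulative frequencies: 23, 31, 35, 58, 77, 98.
Observation 49 falls in the class 60 – <70.
L = 60, CF = 35, f = 23, h = 10.
P50 = 60 + ((49 − 35)/23)·10 = 60 + 6.08696 = 66.087.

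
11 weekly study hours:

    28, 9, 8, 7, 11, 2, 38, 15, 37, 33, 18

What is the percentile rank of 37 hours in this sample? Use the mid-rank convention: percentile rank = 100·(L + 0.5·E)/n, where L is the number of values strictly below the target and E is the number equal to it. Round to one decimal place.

Sorted: 2, 7, 8, 9, 11, 15, 18, 28, 33, 37, 38.
Count below 37: L = 9; count equal: E = 1; n = 11.
Percentile rank = 100·(9 + 0.5·1)/11 = 100·9.5/11 = 86.36.

86.4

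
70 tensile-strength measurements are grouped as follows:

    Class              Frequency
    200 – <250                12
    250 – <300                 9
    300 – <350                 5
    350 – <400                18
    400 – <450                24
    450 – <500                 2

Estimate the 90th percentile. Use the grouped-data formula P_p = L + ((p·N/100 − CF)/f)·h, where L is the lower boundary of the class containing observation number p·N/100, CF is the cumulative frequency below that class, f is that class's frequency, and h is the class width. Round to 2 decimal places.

N = 70; target position k = 90/100 · 70 = 63.
Cumulative frequencies: 12, 21, 26, 44, 68, 70.
Observation 63 falls in the class 400 – <450.
L = 400, CF = 44, f = 24, h = 50.
P90 = 400 + ((63 − 44)/24)·50 = 400 + 39.5833 = 439.583.

439.58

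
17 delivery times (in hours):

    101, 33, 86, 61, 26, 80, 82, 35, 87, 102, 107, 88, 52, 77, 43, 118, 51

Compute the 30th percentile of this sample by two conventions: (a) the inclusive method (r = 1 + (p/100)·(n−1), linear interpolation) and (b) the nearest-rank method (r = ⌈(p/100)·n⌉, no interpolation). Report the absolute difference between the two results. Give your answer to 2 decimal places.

0.20

Sorted: 26, 33, 35, 43, 51, 52, 61, 77, 80, 82, 86, 87, 88, 101, 102, 107, 118.
n = 17.
(a) r = 5.8; between ranks 5 (51) and 6 (52): 51.8.
(b) the nearest-rank method: rank 6 → 52.
|51.8 − 52| = 0.2.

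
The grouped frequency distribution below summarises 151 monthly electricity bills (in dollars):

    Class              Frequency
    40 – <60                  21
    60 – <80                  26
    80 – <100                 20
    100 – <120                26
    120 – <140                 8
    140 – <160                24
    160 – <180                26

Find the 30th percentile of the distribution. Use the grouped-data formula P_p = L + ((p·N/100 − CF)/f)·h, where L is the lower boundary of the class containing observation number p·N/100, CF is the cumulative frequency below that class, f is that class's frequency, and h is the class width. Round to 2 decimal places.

N = 151; target position k = 30/100 · 151 = 45.3.
Cumulative frequencies: 21, 47, 67, 93, 101, 125, 151.
Observation 45.3 falls in the class 60 – <80.
L = 60, CF = 21, f = 26, h = 20.
P30 = 60 + ((45.3 − 21)/26)·20 = 60 + 18.6923 = 78.6923.

78.69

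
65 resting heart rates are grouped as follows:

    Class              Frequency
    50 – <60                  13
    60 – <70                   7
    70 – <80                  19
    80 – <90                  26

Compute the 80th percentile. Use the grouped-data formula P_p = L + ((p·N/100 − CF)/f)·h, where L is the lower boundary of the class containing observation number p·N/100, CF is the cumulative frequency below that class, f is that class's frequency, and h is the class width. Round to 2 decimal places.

85.00

N = 65; target position k = 80/100 · 65 = 52.
Cumulative frequencies: 13, 20, 39, 65.
Observation 52 falls in the class 80 – <90.
L = 80, CF = 39, f = 26, h = 10.
P80 = 80 + ((52 − 39)/26)·10 = 80 + 5 = 85.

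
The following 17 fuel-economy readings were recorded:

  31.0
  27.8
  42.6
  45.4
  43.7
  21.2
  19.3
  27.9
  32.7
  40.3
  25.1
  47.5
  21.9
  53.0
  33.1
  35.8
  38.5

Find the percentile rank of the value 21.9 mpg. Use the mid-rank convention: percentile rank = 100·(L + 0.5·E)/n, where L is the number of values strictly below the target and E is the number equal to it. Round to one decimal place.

14.7

Sorted: 19.3, 21.2, 21.9, 25.1, 27.8, 27.9, 31.0, 32.7, 33.1, 35.8, 38.5, 40.3, 42.6, 43.7, 45.4, 47.5, 53.0.
Count below 21.9: L = 2; count equal: E = 1; n = 17.
Percentile rank = 100·(2 + 0.5·1)/17 = 100·2.5/17 = 14.71.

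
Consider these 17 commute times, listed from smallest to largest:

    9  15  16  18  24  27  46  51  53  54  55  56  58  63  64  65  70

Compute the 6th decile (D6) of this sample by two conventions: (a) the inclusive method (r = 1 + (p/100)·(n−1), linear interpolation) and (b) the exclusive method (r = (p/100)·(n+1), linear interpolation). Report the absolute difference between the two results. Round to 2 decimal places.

0.20

n = 17.
(a) r = 10.6; between ranks 10 (54) and 11 (55): 54.6.
(b) r = 10.8; between ranks 10 (54) and 11 (55): 54.8.
|54.6 − 54.8| = 0.2.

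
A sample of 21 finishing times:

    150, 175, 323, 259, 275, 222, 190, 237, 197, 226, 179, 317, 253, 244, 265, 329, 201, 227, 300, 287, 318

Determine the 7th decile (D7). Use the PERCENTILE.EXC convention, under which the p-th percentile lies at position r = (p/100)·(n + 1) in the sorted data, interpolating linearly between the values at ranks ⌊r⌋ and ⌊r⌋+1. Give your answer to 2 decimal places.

279.80

Sorted: 150, 175, 179, 190, 197, 201, 222, 226, 227, 237, 244, 253, 259, 265, 275, 287, 300, 317, 318, 323, 329.
n = 21.
r = (70/100)·(21 + 1) = 15.4.
Rank 15 is 275 and rank 16 is 287.
Interpolate: 275 + 0.4·(287 − 275) = 275 + 0.4·12 = 279.8.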